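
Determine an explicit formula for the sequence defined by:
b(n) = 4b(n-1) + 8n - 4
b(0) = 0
First-order linear with linear forcing.
Homogeneous solution: b_h(n) = A·(4)^n.
Try particular b_p(n) = pn + q. Substituting:
  pn + q = 4(p(n-1) + q) + 8n - 4.
Matching the n-coefficient: p = 4p + 8 ⇒ p = - \frac{8}{3}.
Matching constants: q = -4p + 4q - 4 ⇒ q = - \frac{20}{9}.
General: b(n) = A·(4)^n - \frac{8 n}{3} - \frac{20}{9}.
Apply b(0) = 0: A - \frac{20}{9} = 0 ⇒ A = \frac{20}{9}.
So b(n) = \frac{20 \cdot 4^{n}}{9} - \frac{8 n}{3} - \frac{20}{9}.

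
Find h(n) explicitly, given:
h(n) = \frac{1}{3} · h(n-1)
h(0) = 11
Pure geometric recurrence with ratio \frac{1}{3}.
By induction h(n) = h(0) · (\frac{1}{3})^n = 11 \cdot 3^{- n}.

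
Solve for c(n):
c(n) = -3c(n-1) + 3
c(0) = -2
First-order linear non-homogeneous.
Homogeneous solution: c_h(n) = A·(-3)^n.
Try constant particular solution c_p = K: K = -3K + 3 ⇒ K = \frac{3}{4}.
General: c(n) = A·(-3)^n + \frac{3}{4}.
Apply c(0) = -2: A + \frac{3}{4} = -2 ⇒ A = - \frac{11}{4}.
So c(n) = \frac{3}{4} - \frac{11 \left(-3\right)^{n}}{4}.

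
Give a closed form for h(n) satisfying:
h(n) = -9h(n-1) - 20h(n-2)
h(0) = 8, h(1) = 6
Characteristic equation: x² + 9x + 20 = 0, which factors as (x - (-5))(x - (-4)) = 0.
Roots r₁ = -5, r₂ = -4 (distinct).
General solution: h(n) = A·(-5)^n + B·(-4)^n.
From h(0) = 8: A + B = 8.
From h(1) = 6: -5A - 4B = 6.
Solving: A = -38, B = 46.
So h(n) = 46 \left(-4\right)^{n} - 38 \left(-5\right)^{n}.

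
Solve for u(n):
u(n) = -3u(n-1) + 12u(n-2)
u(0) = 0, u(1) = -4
Characteristic equation: x² + 3x - 12 = 0.
Discriminant Δ = (-3)² + 4·(12) = 57.
Roots r₁,₂ = (-3 ± √57)/2, so r₁ = - \frac{3}{2} + \frac{\sqrt{57}}{2}, r₂ = - \frac{\sqrt{57}}{2} - \frac{3}{2}.
General solution: u(n) = A·r₁^n + B·r₂^n.
From the initial conditions, A + B = 0 and r₁A + r₂B = -4.
Since r₁ - r₂ = √57: A = (-4 - (0)r₂)/√57 = - \frac{4 \sqrt{57}}{57}, and B = 0 - A = \frac{4 \sqrt{57}}{57}.
So u(n) = \left(- \frac{4 \sqrt{57}}{57}\right)\left(- \frac{3}{2} + \frac{\sqrt{57}}{2}\right)^n + \left(\frac{4 \sqrt{57}}{57}\right)\left(- \frac{\sqrt{57}}{2} - \frac{3}{2}\right)^n.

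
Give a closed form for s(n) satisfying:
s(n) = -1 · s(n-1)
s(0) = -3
Pure geometric recurrence with ratio -1.
By induction s(n) = s(0) · (-1)^n = - 3 \left(-1\right)^{n}.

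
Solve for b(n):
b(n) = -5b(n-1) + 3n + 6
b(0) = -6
First-order linear with linear forcing.
Homogeneous solution: b_h(n) = A·(-5)^n.
Try particular b_p(n) = pn + q. Substituting:
  pn + q = -5(p(n-1) + q) + 3n + 6.
Matching the n-coefficient: p = -5p + 3 ⇒ p = \frac{1}{2}.
Matching constants: q = 5p - 5q + 6 ⇒ q = \frac{17}{12}.
General: b(n) = A·(-5)^n + \frac{n}{2} + \frac{17}{12}.
Apply b(0) = -6: A + \frac{17}{12} = -6 ⇒ A = - \frac{89}{12}.
So b(n) = - \frac{89 \left(-5\right)^{n}}{12} + \frac{n}{2} + \frac{17}{12}.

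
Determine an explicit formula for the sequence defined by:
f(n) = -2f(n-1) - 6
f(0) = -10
First-order linear non-homogeneous.
Homogeneous solution: f_h(n) = A·(-2)^n.
Try constant particular solution f_p = K: K = -2K - 6 ⇒ K = -2.
General: f(n) = A·(-2)^n - 2.
Apply f(0) = -10: A - 2 = -10 ⇒ A = -8.
So f(n) = - 8 \left(-2\right)^{n} - 2.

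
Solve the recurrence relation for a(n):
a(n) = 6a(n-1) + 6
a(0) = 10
First-order linear non-homogeneous.
Homogeneous solution: a_h(n) = A·(6)^n.
Try constant particular solution a_p = K: K = 6K + 6 ⇒ K = - \frac{6}{5}.
General: a(n) = A·(6)^n - \frac{6}{5}.
Apply a(0) = 10: A - \frac{6}{5} = 10 ⇒ A = \frac{56}{5}.
So a(n) = \frac{56 \cdot 6^{n}}{5} - \frac{6}{5}.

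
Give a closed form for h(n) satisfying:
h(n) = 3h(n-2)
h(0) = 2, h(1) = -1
Characteristic equation: x² - 3 = 0.
Discriminant Δ = (0)² + 4·(3) = 12.
Roots r₁,₂ = (0 ± √12)/2, so r₁ = \sqrt{3}, r₂ = - \sqrt{3}.
General solution: h(n) = A·r₁^n + B·r₂^n.
From the initial conditions, A + B = 2 and r₁A + r₂B = -1.
Since r₁ - r₂ = √12: A = (-1 - (2)r₂)/√12 = 1 - \frac{\sqrt{3}}{6}, and B = 2 - A = \frac{\sqrt{3}}{6} + 1.
So h(n) = \left(1 - \frac{\sqrt{3}}{6}\right)\left(\sqrt{3}\right)^n + \left(\frac{\sqrt{3}}{6} + 1\right)\left(- \sqrt{3}\right)^n.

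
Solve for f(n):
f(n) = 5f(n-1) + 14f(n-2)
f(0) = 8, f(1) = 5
Characteristic equation: x² - 5x - 14 = 0, which factors as (x - (-2))(x - (7)) = 0.
Roots r₁ = -2, r₂ = 7 (distinct).
General solution: f(n) = A·(-2)^n + B·(7)^n.
From f(0) = 8: A + B = 8.
From f(1) = 5: -2A + 7B = 5.
Solving: A = \frac{17}{3}, B = \frac{7}{3}.
So f(n) = \frac{17 \left(-2\right)^{n}}{3} + \frac{7 \cdot 7^{n}}{3}.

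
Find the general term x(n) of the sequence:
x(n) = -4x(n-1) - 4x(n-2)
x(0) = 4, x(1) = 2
Characteristic equation: x² + 4x + 4 = 0, which is (x - (-2))².
Repeated root r = -2.
General solution: x(n) = (A + Bn)·(-2)^n.
From x(0) = 4: A = 4.
From x(1) = 2: (A + B)·(-2) = 2 ⇒ B = -5.
So x(n) = \left(4 - 5 n\right) \cdot (-2)^n.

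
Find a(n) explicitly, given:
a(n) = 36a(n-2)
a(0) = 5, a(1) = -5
Characteristic equation: x² - 36 = 0, which factors as (x - (6))(x - (-6)) = 0.
Roots r₁ = 6, r₂ = -6 (distinct).
General solution: a(n) = A·(6)^n + B·(-6)^n.
From a(0) = 5: A + B = 5.
From a(1) = -5: 6A - 6B = -5.
Solving: A = \frac{25}{12}, B = \frac{35}{12}.
So a(n) = \frac{35 \left(-6\right)^{n}}{12} + \frac{25 \cdot 6^{n}}{12}.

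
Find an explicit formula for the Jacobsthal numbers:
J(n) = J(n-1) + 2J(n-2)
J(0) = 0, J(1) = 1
This is the Jacobsthal sequence.
Characteristic equation: x² - x - 2 = 0; roots r₁ = 2, r₂ = -1.
General: J(n) = A·r₁^n + B·r₂^n. Solving with J(0)=0, J(1)=1 gives A = \frac{1}{3}, B = - \frac{1}{3}.
So J(n) = - \frac{\left(-1\right)^{n}}{3} + \frac{2^{n}}{3}.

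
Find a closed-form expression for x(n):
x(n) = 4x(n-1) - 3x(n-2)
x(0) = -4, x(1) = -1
Characteristic equation: x² - 4x + 3 = 0, which factors as (x - (3))(x - (1)) = 0.
Roots r₁ = 3, r₂ = 1 (distinct).
General solution: x(n) = A·(3)^n + B·(1)^n.
From x(0) = -4: A + B = -4.
From x(1) = -1: 3A + B = -1.
Solving: A = \frac{3}{2}, B = - \frac{11}{2}.
So x(n) = \frac{3 \cdot 3^{n}}{2} - \frac{11}{2}.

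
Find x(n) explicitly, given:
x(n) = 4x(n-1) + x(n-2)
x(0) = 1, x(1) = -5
Characteristic equation: x² - 4x - 1 = 0.
Discriminant Δ = (4)² + 4·(1) = 20.
Roots r₁,₂ = (4 ± √20)/2, so r₁ = 2 + \sqrt{5}, r₂ = 2 - \sqrt{5}.
General solution: x(n) = A·r₁^n + B·r₂^n.
From the initial conditions, A + B = 1 and r₁A + r₂B = -5.
Since r₁ - r₂ = √20: A = (-5 - (1)r₂)/√20 = \frac{1}{2} - \frac{7 \sqrt{5}}{10}, and B = 1 - A = \frac{1}{2} + \frac{7 \sqrt{5}}{10}.
So x(n) = \left(\frac{1}{2} - \frac{7 \sqrt{5}}{10}\right)\left(2 + \sqrt{5}\right)^n + \left(\frac{1}{2} + \frac{7 \sqrt{5}}{10}\right)\left(2 - \sqrt{5}\right)^n.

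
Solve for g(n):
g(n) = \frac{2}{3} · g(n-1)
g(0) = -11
Pure geometric recurrence with ratio \frac{2}{3}.
By induction g(n) = g(0) · (\frac{2}{3})^n = - 11 \left(\frac{2}{3}\right)^{n}.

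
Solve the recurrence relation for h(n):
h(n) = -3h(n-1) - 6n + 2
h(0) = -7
First-order linear with linear forcing.
Homogeneous solution: h_h(n) = A·(-3)^n.
Try particular h_p(n) = pn + q. Substituting:
  pn + q = -3(p(n-1) + q) - 6n + 2.
Matching the n-coefficient: p = -3p - 6 ⇒ p = - \frac{3}{2}.
Matching constants: q = 3p - 3q + 2 ⇒ q = - \frac{5}{8}.
General: h(n) = A·(-3)^n - \frac{3 n}{2} - \frac{5}{8}.
Apply h(0) = -7: A - \frac{5}{8} = -7 ⇒ A = - \frac{51}{8}.
So h(n) = - \frac{51 \left(-3\right)^{n}}{8} - \frac{3 n}{2} - \frac{5}{8}.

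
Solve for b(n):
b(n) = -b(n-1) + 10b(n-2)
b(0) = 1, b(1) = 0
Characteristic equation: x² + x - 10 = 0.
Discriminant Δ = (-1)² + 4·(10) = 41.
Roots r₁,₂ = (-1 ± √41)/2, so r₁ = - \frac{1}{2} + \frac{\sqrt{41}}{2}, r₂ = - \frac{\sqrt{41}}{2} - \frac{1}{2}.
General solution: b(n) = A·r₁^n + B·r₂^n.
From the initial conditions, A + B = 1 and r₁A + r₂B = 0.
Since r₁ - r₂ = √41: A = (0 - (1)r₂)/√41 = \frac{\sqrt{41}}{82} + \frac{1}{2}, and B = 1 - A = \frac{1}{2} - \frac{\sqrt{41}}{82}.
So b(n) = \left(\frac{\sqrt{41}}{82} + \frac{1}{2}\right)\left(- \frac{1}{2} + \frac{\sqrt{41}}{2}\right)^n + \left(\frac{1}{2} - \frac{\sqrt{41}}{82}\right)\left(- \frac{\sqrt{41}}{2} - \frac{1}{2}\right)^n.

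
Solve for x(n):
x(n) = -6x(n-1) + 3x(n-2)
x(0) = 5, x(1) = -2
Characteristic equation: x² + 6x - 3 = 0.
Discriminant Δ = (-6)² + 4·(3) = 48.
Roots r₁,₂ = (-6 ± √48)/2, so r₁ = -3 + 2 \sqrt{3}, r₂ = - 2 \sqrt{3} - 3.
General solution: x(n) = A·r₁^n + B·r₂^n.
From the initial conditions, A + B = 5 and r₁A + r₂B = -2.
Since r₁ - r₂ = √48: A = (-2 - (5)r₂)/√48 = \frac{13 \sqrt{3}}{12} + \frac{5}{2}, and B = 5 - A = \frac{5}{2} - \frac{13 \sqrt{3}}{12}.
So x(n) = \left(\frac{13 \sqrt{3}}{12} + \frac{5}{2}\right)\left(-3 + 2 \sqrt{3}\right)^n + \left(\frac{5}{2} - \frac{13 \sqrt{3}}{12}\right)\left(- 2 \sqrt{3} - 3\right)^n.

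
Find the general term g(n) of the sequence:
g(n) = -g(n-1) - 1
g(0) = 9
First-order linear non-homogeneous.
Homogeneous solution: g_h(n) = A·(-1)^n.
Try constant particular solution g_p = K: K = -K - 1 ⇒ K = - \frac{1}{2}.
General: g(n) = A·(-1)^n - \frac{1}{2}.
Apply g(0) = 9: A - \frac{1}{2} = 9 ⇒ A = \frac{19}{2}.
So g(n) = \frac{19 \left(-1\right)^{n}}{2} - \frac{1}{2}.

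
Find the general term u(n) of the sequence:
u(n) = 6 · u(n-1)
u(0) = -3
Pure geometric recurrence with ratio 6.
By induction u(n) = u(0) · (6)^n = - 3 \cdot 6^{n}.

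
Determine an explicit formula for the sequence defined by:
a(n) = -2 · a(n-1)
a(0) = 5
Pure geometric recurrence with ratio -2.
By induction a(n) = a(0) · (-2)^n = 5 \left(-2\right)^{n}.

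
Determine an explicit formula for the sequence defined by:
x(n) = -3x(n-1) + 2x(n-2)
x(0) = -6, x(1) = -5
Characteristic equation: x² + 3x - 2 = 0.
Discriminant Δ = (-3)² + 4·(2) = 17.
Roots r₁,₂ = (-3 ± √17)/2, so r₁ = - \frac{3}{2} + \frac{\sqrt{17}}{2}, r₂ = - \frac{\sqrt{17}}{2} - \frac{3}{2}.
General solution: x(n) = A·r₁^n + B·r₂^n.
From the initial conditions, A + B = -6 and r₁A + r₂B = -5.
Since r₁ - r₂ = √17: A = (-5 - (-6)r₂)/√17 = - \frac{14 \sqrt{17}}{17} - 3, and B = -6 - A = -3 + \frac{14 \sqrt{17}}{17}.
So x(n) = \left(- \frac{14 \sqrt{17}}{17} - 3\right)\left(- \frac{3}{2} + \frac{\sqrt{17}}{2}\right)^n + \left(-3 + \frac{14 \sqrt{17}}{17}\right)\left(- \frac{\sqrt{17}}{2} - \frac{3}{2}\right)^n.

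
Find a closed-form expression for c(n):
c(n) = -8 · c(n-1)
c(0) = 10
Pure geometric recurrence with ratio -8.
By induction c(n) = c(0) · (-8)^n = 10 \left(-8\right)^{n}.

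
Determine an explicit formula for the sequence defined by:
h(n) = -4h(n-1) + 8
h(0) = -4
First-order linear non-homogeneous.
Homogeneous solution: h_h(n) = A·(-4)^n.
Try constant particular solution h_p = K: K = -4K + 8 ⇒ K = \frac{8}{5}.
General: h(n) = A·(-4)^n + \frac{8}{5}.
Apply h(0) = -4: A + \frac{8}{5} = -4 ⇒ A = - \frac{28}{5}.
So h(n) = \frac{8}{5} - \frac{28 \left(-4\right)^{n}}{5}.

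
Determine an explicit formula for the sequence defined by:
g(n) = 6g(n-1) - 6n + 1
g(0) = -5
First-order linear with linear forcing.
Homogeneous solution: g_h(n) = A·(6)^n.
Try particular g_p(n) = pn + q. Substituting:
  pn + q = 6(p(n-1) + q) - 6n + 1.
Matching the n-coefficient: p = 6p - 6 ⇒ p = \frac{6}{5}.
Matching constants: q = -6p + 6q + 1 ⇒ q = \frac{31}{25}.
General: g(n) = A·(6)^n + \frac{6 n}{5} + \frac{31}{25}.
Apply g(0) = -5: A + \frac{31}{25} = -5 ⇒ A = - \frac{156}{25}.
So g(n) = - \frac{156 \cdot 6^{n}}{25} + \frac{6 n}{5} + \frac{31}{25}.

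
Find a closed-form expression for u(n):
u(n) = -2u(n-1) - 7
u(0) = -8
First-order linear non-homogeneous.
Homogeneous solution: u_h(n) = A·(-2)^n.
Try constant particular solution u_p = K: K = -2K - 7 ⇒ K = - \frac{7}{3}.
General: u(n) = A·(-2)^n - \frac{7}{3}.
Apply u(0) = -8: A - \frac{7}{3} = -8 ⇒ A = - \frac{17}{3}.
So u(n) = - \frac{17 \left(-2\right)^{n}}{3} - \frac{7}{3}.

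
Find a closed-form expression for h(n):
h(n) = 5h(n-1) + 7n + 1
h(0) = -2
First-order linear with linear forcing.
Homogeneous solution: h_h(n) = A·(5)^n.
Try particular h_p(n) = pn + q. Substituting:
  pn + q = 5(p(n-1) + q) + 7n + 1.
Matching the n-coefficient: p = 5p + 7 ⇒ p = - \frac{7}{4}.
Matching constants: q = -5p + 5q + 1 ⇒ q = - \frac{39}{16}.
General: h(n) = A·(5)^n - \frac{7 n}{4} - \frac{39}{16}.
Apply h(0) = -2: A - \frac{39}{16} = -2 ⇒ A = \frac{7}{16}.
So h(n) = \frac{7 \cdot 5^{n}}{16} - \frac{7 n}{4} - \frac{39}{16}.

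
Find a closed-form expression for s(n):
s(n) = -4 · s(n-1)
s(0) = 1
Pure geometric recurrence with ratio -4.
By induction s(n) = s(0) · (-4)^n = \left(-4\right)^{n}.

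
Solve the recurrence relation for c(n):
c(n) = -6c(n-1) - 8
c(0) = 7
First-order linear non-homogeneous.
Homogeneous solution: c_h(n) = A·(-6)^n.
Try constant particular solution c_p = K: K = -6K - 8 ⇒ K = - \frac{8}{7}.
General: c(n) = A·(-6)^n - \frac{8}{7}.
Apply c(0) = 7: A - \frac{8}{7} = 7 ⇒ A = \frac{57}{7}.
So c(n) = \frac{57 \left(-6\right)^{n}}{7} - \frac{8}{7}.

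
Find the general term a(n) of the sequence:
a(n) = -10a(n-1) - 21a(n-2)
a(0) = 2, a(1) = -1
Characteristic equation: x² + 10x + 21 = 0, which factors as (x - (-7))(x - (-3)) = 0.
Roots r₁ = -7, r₂ = -3 (distinct).
General solution: a(n) = A·(-7)^n + B·(-3)^n.
From a(0) = 2: A + B = 2.
From a(1) = -1: -7A - 3B = -1.
Solving: A = - \frac{5}{4}, B = \frac{13}{4}.
So a(n) = \frac{13 \left(-3\right)^{n}}{4} - \frac{5 \left(-7\right)^{n}}{4}.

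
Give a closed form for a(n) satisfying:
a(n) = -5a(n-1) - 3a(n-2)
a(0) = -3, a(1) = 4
Characteristic equation: x² + 5x + 3 = 0.
Discriminant Δ = (-5)² + 4·(-3) = 13.
Roots r₁,₂ = (-5 ± √13)/2, so r₁ = - \frac{5}{2} + \frac{\sqrt{13}}{2}, r₂ = - \frac{5}{2} - \frac{\sqrt{13}}{2}.
General solution: a(n) = A·r₁^n + B·r₂^n.
From the initial conditions, A + B = -3 and r₁A + r₂B = 4.
Since r₁ - r₂ = √13: A = (4 - (-3)r₂)/√13 = - \frac{3}{2} - \frac{7 \sqrt{13}}{26}, and B = -3 - A = - \frac{3}{2} + \frac{7 \sqrt{13}}{26}.
So a(n) = \left(- \frac{3}{2} - \frac{7 \sqrt{13}}{26}\right)\left(- \frac{5}{2} + \frac{\sqrt{13}}{2}\right)^n + \left(- \frac{3}{2} + \frac{7 \sqrt{13}}{26}\right)\left(- \frac{5}{2} - \frac{\sqrt{13}}{2}\right)^n.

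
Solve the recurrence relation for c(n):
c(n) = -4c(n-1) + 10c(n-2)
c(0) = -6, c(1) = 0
Characteristic equation: x² + 4x - 10 = 0.
Discriminant Δ = (-4)² + 4·(10) = 56.
Roots r₁,₂ = (-4 ± √56)/2, so r₁ = -2 + \sqrt{14}, r₂ = - \sqrt{14} - 2.
General solution: c(n) = A·r₁^n + B·r₂^n.
From the initial conditions, A + B = -6 and r₁A + r₂B = 0.
Since r₁ - r₂ = √56: A = (0 - (-6)r₂)/√56 = -3 - \frac{3 \sqrt{14}}{7}, and B = -6 - A = -3 + \frac{3 \sqrt{14}}{7}.
So c(n) = \left(-3 - \frac{3 \sqrt{14}}{7}\right)\left(-2 + \sqrt{14}\right)^n + \left(-3 + \frac{3 \sqrt{14}}{7}\right)\left(- \sqrt{14} - 2\right)^n.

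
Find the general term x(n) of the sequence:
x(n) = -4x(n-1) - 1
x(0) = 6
First-order linear non-homogeneous.
Homogeneous solution: x_h(n) = A·(-4)^n.
Try constant particular solution x_p = K: K = -4K - 1 ⇒ K = - \frac{1}{5}.
General: x(n) = A·(-4)^n - \frac{1}{5}.
Apply x(0) = 6: A - \frac{1}{5} = 6 ⇒ A = \frac{31}{5}.
So x(n) = \frac{31 \left(-4\right)^{n}}{5} - \frac{1}{5}.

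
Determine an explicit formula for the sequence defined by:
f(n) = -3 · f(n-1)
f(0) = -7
Pure geometric recurrence with ratio -3.
By induction f(n) = f(0) · (-3)^n = - 7 \left(-3\right)^{n}.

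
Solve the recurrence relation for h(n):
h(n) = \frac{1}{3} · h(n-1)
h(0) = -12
Pure geometric recurrence with ratio \frac{1}{3}.
By induction h(n) = h(0) · (\frac{1}{3})^n = - 12 \cdot 3^{- n}.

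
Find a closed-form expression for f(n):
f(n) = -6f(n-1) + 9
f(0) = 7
First-order linear non-homogeneous.
Homogeneous solution: f_h(n) = A·(-6)^n.
Try constant particular solution f_p = K: K = -6K + 9 ⇒ K = \frac{9}{7}.
General: f(n) = A·(-6)^n + \frac{9}{7}.
Apply f(0) = 7: A + \frac{9}{7} = 7 ⇒ A = \frac{40}{7}.
So f(n) = \frac{40 \left(-6\right)^{n}}{7} + \frac{9}{7}.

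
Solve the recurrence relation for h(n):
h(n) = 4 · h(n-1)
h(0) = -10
Pure geometric recurrence with ratio 4.
By induction h(n) = h(0) · (4)^n = - 10 \cdot 4^{n}.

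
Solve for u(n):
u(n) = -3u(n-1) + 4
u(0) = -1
First-order linear non-homogeneous.
Homogeneous solution: u_h(n) = A·(-3)^n.
Try constant particular solution u_p = K: K = -3K + 4 ⇒ K = 1.
General: u(n) = A·(-3)^n + 1.
Apply u(0) = -1: A + 1 = -1 ⇒ A = -2.
So u(n) = 1 - 2 \left(-3\right)^{n}.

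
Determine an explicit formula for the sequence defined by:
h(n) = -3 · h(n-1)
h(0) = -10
Pure geometric recurrence with ratio -3.
By induction h(n) = h(0) · (-3)^n = - 10 \left(-3\right)^{n}.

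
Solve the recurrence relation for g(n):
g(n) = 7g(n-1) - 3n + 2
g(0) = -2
First-order linear with linear forcing.
Homogeneous solution: g_h(n) = A·(7)^n.
Try particular g_p(n) = pn + q. Substituting:
  pn + q = 7(p(n-1) + q) - 3n + 2.
Matching the n-coefficient: p = 7p - 3 ⇒ p = \frac{1}{2}.
Matching constants: q = -7p + 7q + 2 ⇒ q = \frac{1}{4}.
General: g(n) = A·(7)^n + \frac{n}{2} + \frac{1}{4}.
Apply g(0) = -2: A + \frac{1}{4} = -2 ⇒ A = - \frac{9}{4}.
So g(n) = - \frac{9 \cdot 7^{n}}{4} + \frac{n}{2} + \frac{1}{4}.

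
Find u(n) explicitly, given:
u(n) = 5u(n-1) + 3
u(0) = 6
First-order linear non-homogeneous.
Homogeneous solution: u_h(n) = A·(5)^n.
Try constant particular solution u_p = K: K = 5K + 3 ⇒ K = - \frac{3}{4}.
General: u(n) = A·(5)^n - \frac{3}{4}.
Apply u(0) = 6: A - \frac{3}{4} = 6 ⇒ A = \frac{27}{4}.
So u(n) = \frac{27 \cdot 5^{n}}{4} - \frac{3}{4}.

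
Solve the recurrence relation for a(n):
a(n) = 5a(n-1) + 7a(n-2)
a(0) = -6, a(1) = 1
Characteristic equation: x² - 5x - 7 = 0.
Discriminant Δ = (5)² + 4·(7) = 53.
Roots r₁,₂ = (5 ± √53)/2, so r₁ = \frac{5}{2} + \frac{\sqrt{53}}{2}, r₂ = \frac{5}{2} - \frac{\sqrt{53}}{2}.
General solution: a(n) = A·r₁^n + B·r₂^n.
From the initial conditions, A + B = -6 and r₁A + r₂B = 1.
Since r₁ - r₂ = √53: A = (1 - (-6)r₂)/√53 = -3 + \frac{16 \sqrt{53}}{53}, and B = -6 - A = -3 - \frac{16 \sqrt{53}}{53}.
So a(n) = \left(-3 + \frac{16 \sqrt{53}}{53}\right)\left(\frac{5}{2} + \frac{\sqrt{53}}{2}\right)^n + \left(-3 - \frac{16 \sqrt{53}}{53}\right)\left(\frac{5}{2} - \frac{\sqrt{53}}{2}\right)^n.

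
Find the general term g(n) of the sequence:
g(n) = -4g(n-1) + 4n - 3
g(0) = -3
First-order linear with linear forcing.
Homogeneous solution: g_h(n) = A·(-4)^n.
Try particular g_p(n) = pn + q. Substituting:
  pn + q = -4(p(n-1) + q) + 4n - 3.
Matching the n-coefficient: p = -4p + 4 ⇒ p = \frac{4}{5}.
Matching constants: q = 4p - 4q - 3 ⇒ q = \frac{1}{25}.
General: g(n) = A·(-4)^n + \frac{4 n}{5} + \frac{1}{25}.
Apply g(0) = -3: A + \frac{1}{25} = -3 ⇒ A = - \frac{76}{25}.
So g(n) = - \frac{76 \left(-4\right)^{n}}{25} + \frac{4 n}{5} + \frac{1}{25}.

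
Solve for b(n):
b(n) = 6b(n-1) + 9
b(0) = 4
First-order linear non-homogeneous.
Homogeneous solution: b_h(n) = A·(6)^n.
Try constant particular solution b_p = K: K = 6K + 9 ⇒ K = - \frac{9}{5}.
General: b(n) = A·(6)^n - \frac{9}{5}.
Apply b(0) = 4: A - \frac{9}{5} = 4 ⇒ A = \frac{29}{5}.
So b(n) = \frac{29 \cdot 6^{n}}{5} - \frac{9}{5}.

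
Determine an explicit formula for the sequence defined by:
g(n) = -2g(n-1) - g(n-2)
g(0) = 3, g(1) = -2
Characteristic equation: x² + 2x + 1 = 0, which is (x - (-1))².
Repeated root r = -1.
General solution: g(n) = (A + Bn)·(-1)^n.
From g(0) = 3: A = 3.
From g(1) = -2: (A + B)·(-1) = -2 ⇒ B = -1.
So g(n) = \left(3 - n\right) \cdot (-1)^n.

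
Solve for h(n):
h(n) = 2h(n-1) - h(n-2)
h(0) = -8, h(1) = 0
Characteristic equation: x² - 2x + 1 = 0, which is (x - (1))².
Repeated root r = 1.
General solution: h(n) = (A + Bn)·(1)^n.
From h(0) = -8: A = -8.
From h(1) = 0: (A + B)·(1) = 0 ⇒ B = 8.
So h(n) = \left(8 n - 8\right) \cdot (1)^n.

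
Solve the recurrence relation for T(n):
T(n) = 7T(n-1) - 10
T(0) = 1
First-order linear non-homogeneous.
Homogeneous solution: T_h(n) = A·(7)^n.
Try constant particular solution T_p = K: K = 7K - 10 ⇒ K = \frac{5}{3}.
General: T(n) = A·(7)^n + \frac{5}{3}.
Apply T(0) = 1: A + \frac{5}{3} = 1 ⇒ A = - \frac{2}{3}.
So T(n) = \frac{5}{3} - \frac{2 \cdot 7^{n}}{3}.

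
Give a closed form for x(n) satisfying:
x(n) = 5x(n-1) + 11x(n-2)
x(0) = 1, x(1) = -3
Characteristic equation: x² - 5x - 11 = 0.
Discriminant Δ = (5)² + 4·(11) = 69.
Roots r₁,₂ = (5 ± √69)/2, so r₁ = \frac{5}{2} + \frac{\sqrt{69}}{2}, r₂ = \frac{5}{2} - \frac{\sqrt{69}}{2}.
General solution: x(n) = A·r₁^n + B·r₂^n.
From the initial conditions, A + B = 1 and r₁A + r₂B = -3.
Since r₁ - r₂ = √69: A = (-3 - (1)r₂)/√69 = \frac{1}{2} - \frac{11 \sqrt{69}}{138}, and B = 1 - A = \frac{1}{2} + \frac{11 \sqrt{69}}{138}.
So x(n) = \left(\frac{1}{2} - \frac{11 \sqrt{69}}{138}\right)\left(\frac{5}{2} + \frac{\sqrt{69}}{2}\right)^n + \left(\frac{1}{2} + \frac{11 \sqrt{69}}{138}\right)\left(\frac{5}{2} - \frac{\sqrt{69}}{2}\right)^n.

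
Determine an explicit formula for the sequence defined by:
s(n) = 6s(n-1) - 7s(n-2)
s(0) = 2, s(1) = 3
Characteristic equation: x² - 6x + 7 = 0.
Discriminant Δ = (6)² + 4·(-7) = 8.
Roots r₁,₂ = (6 ± √8)/2, so r₁ = \sqrt{2} + 3, r₂ = 3 - \sqrt{2}.
General solution: s(n) = A·r₁^n + B·r₂^n.
From the initial conditions, A + B = 2 and r₁A + r₂B = 3.
Since r₁ - r₂ = √8: A = (3 - (2)r₂)/√8 = 1 - \frac{3 \sqrt{2}}{4}, and B = 2 - A = 1 + \frac{3 \sqrt{2}}{4}.
So s(n) = \left(1 - \frac{3 \sqrt{2}}{4}\right)\left(\sqrt{2} + 3\right)^n + \left(1 + \frac{3 \sqrt{2}}{4}\right)\left(3 - \sqrt{2}\right)^n.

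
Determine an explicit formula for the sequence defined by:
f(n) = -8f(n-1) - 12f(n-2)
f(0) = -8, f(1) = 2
Characteristic equation: x² + 8x + 12 = 0, which factors as (x - (-2))(x - (-6)) = 0.
Roots r₁ = -2, r₂ = -6 (distinct).
General solution: f(n) = A·(-2)^n + B·(-6)^n.
From f(0) = -8: A + B = -8.
From f(1) = 2: -2A - 6B = 2.
Solving: A = - \frac{23}{2}, B = \frac{7}{2}.
So f(n) = - \frac{23 \left(-2\right)^{n}}{2} + \frac{7 \left(-6\right)^{n}}{2}.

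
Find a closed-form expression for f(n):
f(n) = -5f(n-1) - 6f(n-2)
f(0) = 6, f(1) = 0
Characteristic equation: x² + 5x + 6 = 0, which factors as (x - (-2))(x - (-3)) = 0.
Roots r₁ = -2, r₂ = -3 (distinct).
General solution: f(n) = A·(-2)^n + B·(-3)^n.
From f(0) = 6: A + B = 6.
From f(1) = 0: -2A - 3B = 0.
Solving: A = 18, B = -12.
So f(n) = 18 \left(-2\right)^{n} - 12 \left(-3\right)^{n}.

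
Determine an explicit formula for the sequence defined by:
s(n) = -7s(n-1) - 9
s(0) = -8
First-order linear non-homogeneous.
Homogeneous solution: s_h(n) = A·(-7)^n.
Try constant particular solution s_p = K: K = -7K - 9 ⇒ K = - \frac{9}{8}.
General: s(n) = A·(-7)^n - \frac{9}{8}.
Apply s(0) = -8: A - \frac{9}{8} = -8 ⇒ A = - \frac{55}{8}.
So s(n) = - \frac{55 \left(-7\right)^{n}}{8} - \frac{9}{8}.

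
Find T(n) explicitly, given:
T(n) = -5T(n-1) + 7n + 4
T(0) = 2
First-order linear with linear forcing.
Homogeneous solution: T_h(n) = A·(-5)^n.
Try particular T_p(n) = pn + q. Substituting:
  pn + q = -5(p(n-1) + q) + 7n + 4.
Matching the n-coefficient: p = -5p + 7 ⇒ p = \frac{7}{6}.
Matching constants: q = 5p - 5q + 4 ⇒ q = \frac{59}{36}.
General: T(n) = A·(-5)^n + \frac{7 n}{6} + \frac{59}{36}.
Apply T(0) = 2: A + \frac{59}{36} = 2 ⇒ A = \frac{13}{36}.
So T(n) = \frac{13 \left(-5\right)^{n}}{36} + \frac{7 n}{6} + \frac{59}{36}.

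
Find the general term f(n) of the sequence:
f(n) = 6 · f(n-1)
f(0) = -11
Pure geometric recurrence with ratio 6.
By induction f(n) = f(0) · (6)^n = - 11 \cdot 6^{n}.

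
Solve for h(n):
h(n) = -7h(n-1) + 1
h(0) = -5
First-order linear non-homogeneous.
Homogeneous solution: h_h(n) = A·(-7)^n.
Try constant particular solution h_p = K: K = -7K + 1 ⇒ K = \frac{1}{8}.
General: h(n) = A·(-7)^n + \frac{1}{8}.
Apply h(0) = -5: A + \frac{1}{8} = -5 ⇒ A = - \frac{41}{8}.
So h(n) = \frac{1}{8} - \frac{41 \left(-7\right)^{n}}{8}.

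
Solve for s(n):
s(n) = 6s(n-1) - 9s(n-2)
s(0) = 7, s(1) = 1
Characteristic equation: x² - 6x + 9 = 0, which is (x - (3))².
Repeated root r = 3.
General solution: s(n) = (A + Bn)·(3)^n.
From s(0) = 7: A = 7.
From s(1) = 1: (A + B)·(3) = 1 ⇒ B = - \frac{20}{3}.
So s(n) = \left(7 - \frac{20 n}{3}\right) \cdot (3)^n.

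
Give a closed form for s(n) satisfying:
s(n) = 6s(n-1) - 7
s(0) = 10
First-order linear non-homogeneous.
Homogeneous solution: s_h(n) = A·(6)^n.
Try constant particular solution s_p = K: K = 6K - 7 ⇒ K = \frac{7}{5}.
General: s(n) = A·(6)^n + \frac{7}{5}.
Apply s(0) = 10: A + \frac{7}{5} = 10 ⇒ A = \frac{43}{5}.
So s(n) = \frac{43 \cdot 6^{n}}{5} + \frac{7}{5}.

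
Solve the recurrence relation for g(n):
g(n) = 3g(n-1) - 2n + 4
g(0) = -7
First-order linear with linear forcing.
Homogeneous solution: g_h(n) = A·(3)^n.
Try particular g_p(n) = pn + q. Substituting:
  pn + q = 3(p(n-1) + q) - 2n + 4.
Matching the n-coefficient: p = 3p - 2 ⇒ p = 1.
Matching constants: q = -3p + 3q + 4 ⇒ q = - \frac{1}{2}.
General: g(n) = A·(3)^n + n - \frac{1}{2}.
Apply g(0) = -7: A - \frac{1}{2} = -7 ⇒ A = - \frac{13}{2}.
So g(n) = - \frac{13 \cdot 3^{n}}{2} + n - \frac{1}{2}.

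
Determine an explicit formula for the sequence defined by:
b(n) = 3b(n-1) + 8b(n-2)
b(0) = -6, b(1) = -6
Characteristic equation: x² - 3x - 8 = 0.
Discriminant Δ = (3)² + 4·(8) = 41.
Roots r₁,₂ = (3 ± √41)/2, so r₁ = \frac{3}{2} + \frac{\sqrt{41}}{2}, r₂ = \frac{3}{2} - \frac{\sqrt{41}}{2}.
General solution: b(n) = A·r₁^n + B·r₂^n.
From the initial conditions, A + B = -6 and r₁A + r₂B = -6.
Since r₁ - r₂ = √41: A = (-6 - (-6)r₂)/√41 = -3 + \frac{3 \sqrt{41}}{41}, and B = -6 - A = -3 - \frac{3 \sqrt{41}}{41}.
So b(n) = \left(-3 + \frac{3 \sqrt{41}}{41}\right)\left(\frac{3}{2} + \frac{\sqrt{41}}{2}\right)^n + \left(-3 - \frac{3 \sqrt{41}}{41}\right)\left(\frac{3}{2} - \frac{\sqrt{41}}{2}\right)^n.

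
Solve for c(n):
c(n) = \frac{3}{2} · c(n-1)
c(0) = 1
Pure geometric recurrence with ratio \frac{3}{2}.
By induction c(n) = c(0) · (\frac{3}{2})^n = \left(\frac{3}{2}\right)^{n}.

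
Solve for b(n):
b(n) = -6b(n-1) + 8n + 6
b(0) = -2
First-order linear with linear forcing.
Homogeneous solution: b_h(n) = A·(-6)^n.
Try particular b_p(n) = pn + q. Substituting:
  pn + q = -6(p(n-1) + q) + 8n + 6.
Matching the n-coefficient: p = -6p + 8 ⇒ p = \frac{8}{7}.
Matching constants: q = 6p - 6q + 6 ⇒ q = \frac{90}{49}.
General: b(n) = A·(-6)^n + \frac{8 n}{7} + \frac{90}{49}.
Apply b(0) = -2: A + \frac{90}{49} = -2 ⇒ A = - \frac{188}{49}.
So b(n) = - \frac{188 \left(-6\right)^{n}}{49} + \frac{8 n}{7} + \frac{90}{49}.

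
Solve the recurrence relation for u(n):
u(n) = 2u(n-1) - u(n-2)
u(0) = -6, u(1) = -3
Characteristic equation: x² - 2x + 1 = 0, which is (x - (1))².
Repeated root r = 1.
General solution: u(n) = (A + Bn)·(1)^n.
From u(0) = -6: A = -6.
From u(1) = -3: (A + B)·(1) = -3 ⇒ B = 3.
So u(n) = \left(3 n - 6\right) \cdot (1)^n.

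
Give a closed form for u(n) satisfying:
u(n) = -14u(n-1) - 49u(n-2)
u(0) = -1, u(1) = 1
Characteristic equation: x² + 14x + 49 = 0, which is (x - (-7))².
Repeated root r = -7.
General solution: u(n) = (A + Bn)·(-7)^n.
From u(0) = -1: A = -1.
From u(1) = 1: (A + B)·(-7) = 1 ⇒ B = \frac{6}{7}.
So u(n) = \left(\frac{6 n}{7} - 1\right) \cdot (-7)^n.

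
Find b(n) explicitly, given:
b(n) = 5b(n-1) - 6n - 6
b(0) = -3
First-order linear with linear forcing.
Homogeneous solution: b_h(n) = A·(5)^n.
Try particular b_p(n) = pn + q. Substituting:
  pn + q = 5(p(n-1) + q) - 6n - 6.
Matching the n-coefficient: p = 5p - 6 ⇒ p = \frac{3}{2}.
Matching constants: q = -5p + 5q - 6 ⇒ q = \frac{27}{8}.
General: b(n) = A·(5)^n + \frac{3 n}{2} + \frac{27}{8}.
Apply b(0) = -3: A + \frac{27}{8} = -3 ⇒ A = - \frac{51}{8}.
So b(n) = - \frac{51 \cdot 5^{n}}{8} + \frac{3 n}{2} + \frac{27}{8}.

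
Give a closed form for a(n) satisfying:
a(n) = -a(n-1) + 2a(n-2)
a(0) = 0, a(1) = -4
Characteristic equation: x² + x - 2 = 0, which factors as (x - (-2))(x - (1)) = 0.
Roots r₁ = -2, r₂ = 1 (distinct).
General solution: a(n) = A·(-2)^n + B·(1)^n.
From a(0) = 0: A + B = 0.
From a(1) = -4: -2A + B = -4.
Solving: A = \frac{4}{3}, B = - \frac{4}{3}.
So a(n) = \frac{4 \left(-2\right)^{n}}{3} - \frac{4}{3}.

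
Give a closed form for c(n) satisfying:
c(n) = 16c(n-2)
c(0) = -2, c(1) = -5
Characteristic equation: x² - 16 = 0, which factors as (x - (-4))(x - (4)) = 0.
Roots r₁ = -4, r₂ = 4 (distinct).
General solution: c(n) = A·(-4)^n + B·(4)^n.
From c(0) = -2: A + B = -2.
From c(1) = -5: -4A + 4B = -5.
Solving: A = - \frac{3}{8}, B = - \frac{13}{8}.
So c(n) = - \frac{3 \left(-4\right)^{n}}{8} - \frac{13 \cdot 4^{n}}{8}.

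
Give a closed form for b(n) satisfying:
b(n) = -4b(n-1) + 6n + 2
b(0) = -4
First-order linear with linear forcing.
Homogeneous solution: b_h(n) = A·(-4)^n.
Try particular b_p(n) = pn + q. Substituting:
  pn + q = -4(p(n-1) + q) + 6n + 2.
Matching the n-coefficient: p = -4p + 6 ⇒ p = \frac{6}{5}.
Matching constants: q = 4p - 4q + 2 ⇒ q = \frac{34}{25}.
General: b(n) = A·(-4)^n + \frac{6 n}{5} + \frac{34}{25}.
Apply b(0) = -4: A + \frac{34}{25} = -4 ⇒ A = - \frac{134}{25}.
So b(n) = - \frac{134 \left(-4\right)^{n}}{25} + \frac{6 n}{5} + \frac{34}{25}.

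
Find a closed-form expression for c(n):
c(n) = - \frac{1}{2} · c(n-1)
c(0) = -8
Pure geometric recurrence with ratio - \frac{1}{2}.
By induction c(n) = c(0) · (- \frac{1}{2})^n = - 8 \left(- \frac{1}{2}\right)^{n}.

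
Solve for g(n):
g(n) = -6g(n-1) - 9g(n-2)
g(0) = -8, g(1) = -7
Characteristic equation: x² + 6x + 9 = 0, which is (x - (-3))².
Repeated root r = -3.
General solution: g(n) = (A + Bn)·(-3)^n.
From g(0) = -8: A = -8.
From g(1) = -7: (A + B)·(-3) = -7 ⇒ B = \frac{31}{3}.
So g(n) = \left(\frac{31 n}{3} - 8\right) \cdot (-3)^n.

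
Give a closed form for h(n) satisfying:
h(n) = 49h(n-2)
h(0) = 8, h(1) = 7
Characteristic equation: x² - 49 = 0, which factors as (x - (-7))(x - (7)) = 0.
Roots r₁ = -7, r₂ = 7 (distinct).
General solution: h(n) = A·(-7)^n + B·(7)^n.
From h(0) = 8: A + B = 8.
From h(1) = 7: -7A + 7B = 7.
Solving: A = \frac{7}{2}, B = \frac{9}{2}.
So h(n) = \frac{7 \left(-7\right)^{n}}{2} + \frac{9 \cdot 7^{n}}{2}.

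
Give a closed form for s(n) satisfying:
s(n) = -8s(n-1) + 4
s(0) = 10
First-order linear non-homogeneous.
Homogeneous solution: s_h(n) = A·(-8)^n.
Try constant particular solution s_p = K: K = -8K + 4 ⇒ K = \frac{4}{9}.
General: s(n) = A·(-8)^n + \frac{4}{9}.
Apply s(0) = 10: A + \frac{4}{9} = 10 ⇒ A = \frac{86}{9}.
So s(n) = \frac{86 \left(-8\right)^{n}}{9} + \frac{4}{9}.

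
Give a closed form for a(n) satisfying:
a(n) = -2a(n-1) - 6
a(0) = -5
First-order linear non-homogeneous.
Homogeneous solution: a_h(n) = A·(-2)^n.
Try constant particular solution a_p = K: K = -2K - 6 ⇒ K = -2.
General: a(n) = A·(-2)^n - 2.
Apply a(0) = -5: A - 2 = -5 ⇒ A = -3.
So a(n) = - 3 \left(-2\right)^{n} - 2.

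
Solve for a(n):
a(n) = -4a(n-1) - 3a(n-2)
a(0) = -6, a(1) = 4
Characteristic equation: x² + 4x + 3 = 0, which factors as (x - (-1))(x - (-3)) = 0.
Roots r₁ = -1, r₂ = -3 (distinct).
General solution: a(n) = A·(-1)^n + B·(-3)^n.
From a(0) = -6: A + B = -6.
From a(1) = 4: -A - 3B = 4.
Solving: A = -7, B = 1.
So a(n) = - 7 \left(-1\right)^{n} + \left(-3\right)^{n}.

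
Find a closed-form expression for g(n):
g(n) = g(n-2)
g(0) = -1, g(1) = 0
Characteristic equation: x² - 1 = 0, which factors as (x - (-1))(x - (1)) = 0.
Roots r₁ = -1, r₂ = 1 (distinct).
General solution: g(n) = A·(-1)^n + B·(1)^n.
From g(0) = -1: A + B = -1.
From g(1) = 0: -A + B = 0.
Solving: A = - \frac{1}{2}, B = - \frac{1}{2}.
So g(n) = - \frac{\left(-1\right)^{n}}{2} - \frac{1}{2}.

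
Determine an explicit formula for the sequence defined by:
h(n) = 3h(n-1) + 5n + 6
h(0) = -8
First-order linear with linear forcing.
Homogeneous solution: h_h(n) = A·(3)^n.
Try particular h_p(n) = pn + q. Substituting:
  pn + q = 3(p(n-1) + q) + 5n + 6.
Matching the n-coefficient: p = 3p + 5 ⇒ p = - \frac{5}{2}.
Matching constants: q = -3p + 3q + 6 ⇒ q = - \frac{27}{4}.
General: h(n) = A·(3)^n - \frac{5 n}{2} - \frac{27}{4}.
Apply h(0) = -8: A - \frac{27}{4} = -8 ⇒ A = - \frac{5}{4}.
So h(n) = - \frac{5 \cdot 3^{n}}{4} - \frac{5 n}{2} - \frac{27}{4}.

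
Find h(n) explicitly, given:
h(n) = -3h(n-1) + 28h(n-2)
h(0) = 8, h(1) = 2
Characteristic equation: x² + 3x - 28 = 0, which factors as (x - (-7))(x - (4)) = 0.
Roots r₁ = -7, r₂ = 4 (distinct).
General solution: h(n) = A·(-7)^n + B·(4)^n.
From h(0) = 8: A + B = 8.
From h(1) = 2: -7A + 4B = 2.
Solving: A = \frac{30}{11}, B = \frac{58}{11}.
So h(n) = \frac{30 \left(-7\right)^{n}}{11} + \frac{58 \cdot 4^{n}}{11}.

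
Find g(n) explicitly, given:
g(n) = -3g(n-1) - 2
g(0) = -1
First-order linear non-homogeneous.
Homogeneous solution: g_h(n) = A·(-3)^n.
Try constant particular solution g_p = K: K = -3K - 2 ⇒ K = - \frac{1}{2}.
General: g(n) = A·(-3)^n - \frac{1}{2}.
Apply g(0) = -1: A - \frac{1}{2} = -1 ⇒ A = - \frac{1}{2}.
So g(n) = - \frac{\left(-3\right)^{n}}{2} - \frac{1}{2}.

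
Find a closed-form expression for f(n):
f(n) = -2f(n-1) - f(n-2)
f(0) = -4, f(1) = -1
Characteristic equation: x² + 2x + 1 = 0, which is (x - (-1))².
Repeated root r = -1.
General solution: f(n) = (A + Bn)·(-1)^n.
From f(0) = -4: A = -4.
From f(1) = -1: (A + B)·(-1) = -1 ⇒ B = 5.
So f(n) = \left(5 n - 4\right) \cdot (-1)^n.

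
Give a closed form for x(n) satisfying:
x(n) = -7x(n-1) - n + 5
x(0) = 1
First-order linear with linear forcing.
Homogeneous solution: x_h(n) = A·(-7)^n.
Try particular x_p(n) = pn + q. Substituting:
  pn + q = -7(p(n-1) + q) - n + 5.
Matching the n-coefficient: p = -7p - 1 ⇒ p = - \frac{1}{8}.
Matching constants: q = 7p - 7q + 5 ⇒ q = \frac{33}{64}.
General: x(n) = A·(-7)^n - \frac{n}{8} + \frac{33}{64}.
Apply x(0) = 1: A + \frac{33}{64} = 1 ⇒ A = \frac{31}{64}.
So x(n) = \frac{31 \left(-7\right)^{n}}{64} - \frac{n}{8} + \frac{33}{64}.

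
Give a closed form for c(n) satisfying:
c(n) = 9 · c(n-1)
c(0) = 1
Pure geometric recurrence with ratio 9.
By induction c(n) = c(0) · (9)^n = 9^{n}.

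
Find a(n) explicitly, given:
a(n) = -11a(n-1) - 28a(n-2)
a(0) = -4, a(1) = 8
Characteristic equation: x² + 11x + 28 = 0, which factors as (x - (-4))(x - (-7)) = 0.
Roots r₁ = -4, r₂ = -7 (distinct).
General solution: a(n) = A·(-4)^n + B·(-7)^n.
From a(0) = -4: A + B = -4.
From a(1) = 8: -4A - 7B = 8.
Solving: A = - \frac{20}{3}, B = \frac{8}{3}.
So a(n) = - \frac{20 \left(-4\right)^{n}}{3} + \frac{8 \left(-7\right)^{n}}{3}.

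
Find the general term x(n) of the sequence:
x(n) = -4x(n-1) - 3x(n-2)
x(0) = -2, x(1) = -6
Characteristic equation: x² + 4x + 3 = 0, which factors as (x - (-3))(x - (-1)) = 0.
Roots r₁ = -3, r₂ = -1 (distinct).
General solution: x(n) = A·(-3)^n + B·(-1)^n.
From x(0) = -2: A + B = -2.
From x(1) = -6: -3A - B = -6.
Solving: A = 4, B = -6.
So x(n) = - 6 \left(-1\right)^{n} + 4 \left(-3\right)^{n}.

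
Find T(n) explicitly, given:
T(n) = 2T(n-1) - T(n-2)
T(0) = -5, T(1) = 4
Characteristic equation: x² - 2x + 1 = 0, which is (x - (1))².
Repeated root r = 1.
General solution: T(n) = (A + Bn)·(1)^n.
From T(0) = -5: A = -5.
From T(1) = 4: (A + B)·(1) = 4 ⇒ B = 9.
So T(n) = \left(9 n - 5\right) \cdot (1)^n.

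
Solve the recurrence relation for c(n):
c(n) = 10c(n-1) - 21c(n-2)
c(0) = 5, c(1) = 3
Characteristic equation: x² - 10x + 21 = 0, which factors as (x - (7))(x - (3)) = 0.
Roots r₁ = 7, r₂ = 3 (distinct).
General solution: c(n) = A·(7)^n + B·(3)^n.
From c(0) = 5: A + B = 5.
From c(1) = 3: 7A + 3B = 3.
Solving: A = -3, B = 8.
So c(n) = 8 \cdot 3^{n} - 3 \cdot 7^{n}.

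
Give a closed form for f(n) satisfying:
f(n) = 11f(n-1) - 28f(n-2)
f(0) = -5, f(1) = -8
Characteristic equation: x² - 11x + 28 = 0, which factors as (x - (4))(x - (7)) = 0.
Roots r₁ = 4, r₂ = 7 (distinct).
General solution: f(n) = A·(4)^n + B·(7)^n.
From f(0) = -5: A + B = -5.
From f(1) = -8: 4A + 7B = -8.
Solving: A = -9, B = 4.
So f(n) = - 9 \cdot 4^{n} + 4 \cdot 7^{n}.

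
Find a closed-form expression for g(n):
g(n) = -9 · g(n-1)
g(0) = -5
Pure geometric recurrence with ratio -9.
By induction g(n) = g(0) · (-9)^n = - 5 \left(-9\right)^{n}.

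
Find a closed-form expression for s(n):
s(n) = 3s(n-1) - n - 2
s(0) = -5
First-order linear with linear forcing.
Homogeneous solution: s_h(n) = A·(3)^n.
Try particular s_p(n) = pn + q. Substituting:
  pn + q = 3(p(n-1) + q) - n - 2.
Matching the n-coefficient: p = 3p - 1 ⇒ p = \frac{1}{2}.
Matching constants: q = -3p + 3q - 2 ⇒ q = \frac{7}{4}.
General: s(n) = A·(3)^n + \frac{n}{2} + \frac{7}{4}.
Apply s(0) = -5: A + \frac{7}{4} = -5 ⇒ A = - \frac{27}{4}.
So s(n) = - \frac{27 \cdot 3^{n}}{4} + \frac{n}{2} + \frac{7}{4}.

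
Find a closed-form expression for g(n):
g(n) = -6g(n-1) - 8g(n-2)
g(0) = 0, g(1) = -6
Characteristic equation: x² + 6x + 8 = 0, which factors as (x - (-4))(x - (-2)) = 0.
Roots r₁ = -4, r₂ = -2 (distinct).
General solution: g(n) = A·(-4)^n + B·(-2)^n.
From g(0) = 0: A + B = 0.
From g(1) = -6: -4A - 2B = -6.
Solving: A = 3, B = -3.
So g(n) = - 3 \left(-2\right)^{n} + 3 \left(-4\right)^{n}.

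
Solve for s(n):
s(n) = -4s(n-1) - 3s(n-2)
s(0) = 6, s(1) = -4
Characteristic equation: x² + 4x + 3 = 0, which factors as (x - (-3))(x - (-1)) = 0.
Roots r₁ = -3, r₂ = -1 (distinct).
General solution: s(n) = A·(-3)^n + B·(-1)^n.
From s(0) = 6: A + B = 6.
From s(1) = -4: -3A - B = -4.
Solving: A = -1, B = 7.
So s(n) = 7 \left(-1\right)^{n} - \left(-3\right)^{n}.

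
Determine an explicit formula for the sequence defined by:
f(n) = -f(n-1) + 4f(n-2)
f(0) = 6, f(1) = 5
Characteristic equation: x² + x - 4 = 0.
Discriminant Δ = (-1)² + 4·(4) = 17.
Roots r₁,₂ = (-1 ± √17)/2, so r₁ = - \frac{1}{2} + \frac{\sqrt{17}}{2}, r₂ = - \frac{\sqrt{17}}{2} - \frac{1}{2}.
General solution: f(n) = A·r₁^n + B·r₂^n.
From the initial conditions, A + B = 6 and r₁A + r₂B = 5.
Since r₁ - r₂ = √17: A = (5 - (6)r₂)/√17 = \frac{8 \sqrt{17}}{17} + 3, and B = 6 - A = 3 - \frac{8 \sqrt{17}}{17}.
So f(n) = \left(\frac{8 \sqrt{17}}{17} + 3\right)\left(- \frac{1}{2} + \frac{\sqrt{17}}{2}\right)^n + \left(3 - \frac{8 \sqrt{17}}{17}\right)\left(- \frac{\sqrt{17}}{2} - \frac{1}{2}\right)^n.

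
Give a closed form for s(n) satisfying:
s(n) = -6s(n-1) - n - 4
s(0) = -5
First-order linear with linear forcing.
Homogeneous solution: s_h(n) = A·(-6)^n.
Try particular s_p(n) = pn + q. Substituting:
  pn + q = -6(p(n-1) + q) - n - 4.
Matching the n-coefficient: p = -6p - 1 ⇒ p = - \frac{1}{7}.
Matching constants: q = 6p - 6q - 4 ⇒ q = - \frac{34}{49}.
General: s(n) = A·(-6)^n - \frac{n}{7} - \frac{34}{49}.
Apply s(0) = -5: A - \frac{34}{49} = -5 ⇒ A = - \frac{211}{49}.
So s(n) = - \frac{211 \left(-6\right)^{n}}{49} - \frac{n}{7} - \frac{34}{49}.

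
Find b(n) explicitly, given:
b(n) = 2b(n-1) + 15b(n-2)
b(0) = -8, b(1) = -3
Characteristic equation: x² - 2x - 15 = 0, which factors as (x - (-3))(x - (5)) = 0.
Roots r₁ = -3, r₂ = 5 (distinct).
General solution: b(n) = A·(-3)^n + B·(5)^n.
From b(0) = -8: A + B = -8.
From b(1) = -3: -3A + 5B = -3.
Solving: A = - \frac{37}{8}, B = - \frac{27}{8}.
So b(n) = - \frac{37 \left(-3\right)^{n}}{8} - \frac{27 \cdot 5^{n}}{8}.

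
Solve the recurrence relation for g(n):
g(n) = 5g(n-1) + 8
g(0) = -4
First-order linear non-homogeneous.
Homogeneous solution: g_h(n) = A·(5)^n.
Try constant particular solution g_p = K: K = 5K + 8 ⇒ K = -2.
General: g(n) = A·(5)^n - 2.
Apply g(0) = -4: A - 2 = -4 ⇒ A = -2.
So g(n) = - 2 \cdot 5^{n} - 2.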